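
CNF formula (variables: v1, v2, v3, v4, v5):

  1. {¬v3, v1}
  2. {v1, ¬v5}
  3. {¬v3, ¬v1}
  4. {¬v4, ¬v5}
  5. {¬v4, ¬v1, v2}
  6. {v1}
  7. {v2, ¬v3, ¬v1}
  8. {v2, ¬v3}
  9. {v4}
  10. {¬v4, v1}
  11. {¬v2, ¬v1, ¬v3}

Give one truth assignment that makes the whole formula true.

Unit propagation: (v1) forces v1 = True.
Unit propagation: (¬v3) forces v3 = False.
(v4) is a unit clause, so v4 = True.
The clause (¬v5) is unit: v5 must be False.
(v2) is a unit clause, so v2 = True.

v1=T, v2=T, v3=F, v4=T, v5=F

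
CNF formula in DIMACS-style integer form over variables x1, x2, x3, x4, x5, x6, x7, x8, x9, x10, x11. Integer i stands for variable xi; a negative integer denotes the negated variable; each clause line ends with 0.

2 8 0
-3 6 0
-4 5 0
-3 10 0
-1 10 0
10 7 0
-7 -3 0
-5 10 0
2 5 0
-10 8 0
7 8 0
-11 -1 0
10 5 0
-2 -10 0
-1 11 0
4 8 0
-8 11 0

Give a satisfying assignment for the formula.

Pure literal: x1 appears only negated; assign x1 = False.
x3 occurs only negated in the remaining clauses — set x3 = False.
Branch on x2: take x2 = False.
  then x8 is forced to True.
  then x5 is forced to True.
  then x10 is forced to True.
  then x11 is forced to True.
x4, x6, x7, x9 are now unconstrained; take x4 = True, x6 = True, x7 = True, x9 = True.

x1=F, x2=F, x3=F, x4=T, x5=T, x6=T, x7=T, x8=T, x9=T, x10=T, x11=T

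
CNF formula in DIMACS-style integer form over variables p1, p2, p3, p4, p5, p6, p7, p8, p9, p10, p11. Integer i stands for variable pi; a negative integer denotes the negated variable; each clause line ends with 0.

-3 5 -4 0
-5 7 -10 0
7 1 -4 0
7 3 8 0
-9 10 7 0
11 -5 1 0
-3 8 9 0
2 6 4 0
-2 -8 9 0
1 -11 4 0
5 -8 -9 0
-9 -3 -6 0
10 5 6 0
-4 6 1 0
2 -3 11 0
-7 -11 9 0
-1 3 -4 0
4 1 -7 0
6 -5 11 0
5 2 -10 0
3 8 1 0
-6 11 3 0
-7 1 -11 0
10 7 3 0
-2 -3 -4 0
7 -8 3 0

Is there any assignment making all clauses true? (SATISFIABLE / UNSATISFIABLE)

SATISFIABLE

Set p1 = True and propagate.
Set p2 = False and propagate.
Try p3 = False.
  then p4 is forced to False.
  then p6 is forced to True.
  then p11 is forced to True.
For the remaining variables, p5 = True, p7 = True, p8 = True, p9 = True, p10 = True works.
So p1 = 1, p2 = 0, p3 = 0, p4 = 0, p5 = 1, p6 = 1, p7 = 1, p8 = 1, p9 = 1, p10 = 1, p11 = 1 is a satisfying assignment.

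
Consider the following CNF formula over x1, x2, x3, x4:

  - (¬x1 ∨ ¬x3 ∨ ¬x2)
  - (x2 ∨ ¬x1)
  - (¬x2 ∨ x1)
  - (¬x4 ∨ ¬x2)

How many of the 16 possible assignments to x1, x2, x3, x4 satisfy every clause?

Satisfying assignments:
  x1=0 x2=0 x3=0 x4=0
  x1=0 x2=0 x3=0 x4=1
  x1=0 x2=0 x3=1 x4=0
  x1=0 x2=0 x3=1 x4=1
  x1=1 x2=1 x3=0 x4=0
Count: 5.

5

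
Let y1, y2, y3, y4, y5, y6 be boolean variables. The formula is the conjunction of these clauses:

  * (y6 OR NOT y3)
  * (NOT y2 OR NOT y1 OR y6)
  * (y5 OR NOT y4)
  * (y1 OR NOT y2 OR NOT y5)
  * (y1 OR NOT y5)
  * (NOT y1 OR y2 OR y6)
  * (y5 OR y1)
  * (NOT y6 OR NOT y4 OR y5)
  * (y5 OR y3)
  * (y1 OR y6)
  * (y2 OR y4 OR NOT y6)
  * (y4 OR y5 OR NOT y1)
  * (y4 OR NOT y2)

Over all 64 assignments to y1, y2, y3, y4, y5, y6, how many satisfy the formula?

4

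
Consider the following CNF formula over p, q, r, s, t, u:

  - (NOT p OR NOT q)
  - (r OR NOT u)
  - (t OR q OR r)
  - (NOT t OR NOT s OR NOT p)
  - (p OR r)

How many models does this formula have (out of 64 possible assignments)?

23

Split on p, then r.
  p=T, r=T: u free; 3 ways for (q,s,t) × 2^1 = 6.
  p=T, r=F: remaining (q,s,t,u) ∈ {(F,F,T,F)} — 1.
  p=F, r=T: q, s, t, u free → 2^4 = 16.
  p=F, r=F: a clause becomes empty — 0.
Total: 6 + 1 + 16 + 0 = 23.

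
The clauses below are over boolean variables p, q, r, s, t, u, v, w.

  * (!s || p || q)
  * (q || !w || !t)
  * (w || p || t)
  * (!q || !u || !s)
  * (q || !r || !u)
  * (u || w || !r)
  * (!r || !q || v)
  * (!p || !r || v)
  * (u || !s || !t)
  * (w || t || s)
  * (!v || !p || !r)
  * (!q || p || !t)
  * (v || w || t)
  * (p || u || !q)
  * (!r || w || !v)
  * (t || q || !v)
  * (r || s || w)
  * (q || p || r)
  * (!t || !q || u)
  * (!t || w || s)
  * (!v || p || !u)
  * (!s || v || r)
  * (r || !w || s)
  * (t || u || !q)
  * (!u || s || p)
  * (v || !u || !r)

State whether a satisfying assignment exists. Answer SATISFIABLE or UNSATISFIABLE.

Try p = True.
Set q = False and propagate.
Branch on r: take r = False.
The remaining clauses are satisfied by s = True, t = True, u = True, v = True, w = False.
So p=T, q=F, r=F, s=T, t=T, u=T, v=T, w=F is a satisfying assignment.

SATISFIABLE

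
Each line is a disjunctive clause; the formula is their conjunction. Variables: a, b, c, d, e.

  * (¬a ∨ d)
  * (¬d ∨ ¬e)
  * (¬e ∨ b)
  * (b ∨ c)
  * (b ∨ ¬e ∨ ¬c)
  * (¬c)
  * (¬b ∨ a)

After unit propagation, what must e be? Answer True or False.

False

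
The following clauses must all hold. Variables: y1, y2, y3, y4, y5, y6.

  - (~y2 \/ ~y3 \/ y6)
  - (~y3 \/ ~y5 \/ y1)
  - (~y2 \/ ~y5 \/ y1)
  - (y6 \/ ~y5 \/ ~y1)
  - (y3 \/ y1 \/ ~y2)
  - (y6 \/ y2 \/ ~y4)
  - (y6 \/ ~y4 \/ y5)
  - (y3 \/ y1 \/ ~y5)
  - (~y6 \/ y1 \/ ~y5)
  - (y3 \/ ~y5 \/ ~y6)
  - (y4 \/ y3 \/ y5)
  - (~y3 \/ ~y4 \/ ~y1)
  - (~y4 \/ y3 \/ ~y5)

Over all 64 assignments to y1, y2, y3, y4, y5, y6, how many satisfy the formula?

13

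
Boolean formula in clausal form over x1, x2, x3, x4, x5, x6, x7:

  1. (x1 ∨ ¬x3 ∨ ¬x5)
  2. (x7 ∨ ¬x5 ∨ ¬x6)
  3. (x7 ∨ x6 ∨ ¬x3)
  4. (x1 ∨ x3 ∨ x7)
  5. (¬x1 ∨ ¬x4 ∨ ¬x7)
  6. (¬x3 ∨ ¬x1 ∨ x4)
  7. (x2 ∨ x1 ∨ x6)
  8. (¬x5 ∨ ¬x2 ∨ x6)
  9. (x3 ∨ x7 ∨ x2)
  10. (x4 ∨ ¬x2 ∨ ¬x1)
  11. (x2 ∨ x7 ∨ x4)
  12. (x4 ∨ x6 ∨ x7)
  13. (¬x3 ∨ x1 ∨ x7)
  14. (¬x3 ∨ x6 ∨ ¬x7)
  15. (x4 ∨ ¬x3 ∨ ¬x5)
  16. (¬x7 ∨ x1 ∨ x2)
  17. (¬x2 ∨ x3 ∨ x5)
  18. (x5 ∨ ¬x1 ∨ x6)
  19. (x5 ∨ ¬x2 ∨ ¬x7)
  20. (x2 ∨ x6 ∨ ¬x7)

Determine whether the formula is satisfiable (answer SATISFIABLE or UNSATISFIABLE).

SATISFIABLE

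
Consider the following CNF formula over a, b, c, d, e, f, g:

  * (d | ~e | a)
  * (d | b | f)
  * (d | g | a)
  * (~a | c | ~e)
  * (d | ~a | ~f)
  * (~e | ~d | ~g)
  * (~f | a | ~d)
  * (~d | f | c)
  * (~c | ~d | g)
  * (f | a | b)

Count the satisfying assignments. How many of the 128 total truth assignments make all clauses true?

21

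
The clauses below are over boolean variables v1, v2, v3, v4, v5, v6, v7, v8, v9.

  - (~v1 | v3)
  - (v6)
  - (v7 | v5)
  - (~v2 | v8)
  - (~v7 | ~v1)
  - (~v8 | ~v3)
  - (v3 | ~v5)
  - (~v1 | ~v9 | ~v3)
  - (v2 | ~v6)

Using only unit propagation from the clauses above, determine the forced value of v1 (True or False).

False

(v6) is a unit clause: v6 = True.
(~v6 | v2) with v6 = True leaves only v2, so v2 = True.
(v8 | ~v2) with v2 = True leaves only v8, so v8 = True.
From (~v3 | ~v8) and v8 = True: v3 = False.
From (v3 | ~v1) and v3 = False: v1 = False.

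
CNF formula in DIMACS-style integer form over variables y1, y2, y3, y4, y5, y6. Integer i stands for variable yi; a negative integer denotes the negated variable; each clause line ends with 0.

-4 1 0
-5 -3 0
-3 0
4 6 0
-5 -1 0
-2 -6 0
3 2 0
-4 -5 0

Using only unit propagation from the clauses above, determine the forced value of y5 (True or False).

(~y3) stands alone — y3 = False.
In (y2 \/ y3), y3 is now false; y2 must hold, so y2 = True.
In (~y2 \/ ~y6), ~y2 is now false; ~y6 must hold, so y6 = False.
(y6 \/ y4) with y6 = False leaves only y4, so y4 = True.
In (y1 \/ ~y4), ~y4 is now false; y1 must hold, so y1 = True.
In (~y1 \/ ~y5), ~y1 is now false; ~y5 must hold, so y5 = False.

False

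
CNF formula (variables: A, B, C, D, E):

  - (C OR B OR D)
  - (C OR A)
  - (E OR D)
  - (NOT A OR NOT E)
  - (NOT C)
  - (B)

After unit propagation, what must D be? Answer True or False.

True

(NOT C) stands alone — C = False.
In (A OR C), C is now false; A must hold, so A = True.
(NOT E OR NOT A) with A = True leaves only NOT E, so E = False.
(D OR E): since E = False, the clause reduces to (D). D = True.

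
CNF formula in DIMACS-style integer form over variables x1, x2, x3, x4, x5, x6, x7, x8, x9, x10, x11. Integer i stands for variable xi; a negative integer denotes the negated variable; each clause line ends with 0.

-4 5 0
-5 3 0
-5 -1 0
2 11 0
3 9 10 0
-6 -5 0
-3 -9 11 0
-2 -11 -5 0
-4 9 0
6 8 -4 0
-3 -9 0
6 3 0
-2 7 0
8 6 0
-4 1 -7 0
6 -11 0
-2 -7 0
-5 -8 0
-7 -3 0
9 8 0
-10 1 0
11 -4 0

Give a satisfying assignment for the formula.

x1=T, x2=F, x3=T, x4=F, x5=F, x6=T, x7=F, x8=T, x9=F, x10=T, x11=T

x4 occurs only negated in the remaining clauses — set x4 = False.
Set x1 = True and propagate.
  then x5 is forced to False.
Set x2 = False and propagate.
  then x11 is forced to True.
  then x6 is forced to True.
For the remaining variables, x3 = True, x7 = False, x8 = True, x9 = False, x10 = True works.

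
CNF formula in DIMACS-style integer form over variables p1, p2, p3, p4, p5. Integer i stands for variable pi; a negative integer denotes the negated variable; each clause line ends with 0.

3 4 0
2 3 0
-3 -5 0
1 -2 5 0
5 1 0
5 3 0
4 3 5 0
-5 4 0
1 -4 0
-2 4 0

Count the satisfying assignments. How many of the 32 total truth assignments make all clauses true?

4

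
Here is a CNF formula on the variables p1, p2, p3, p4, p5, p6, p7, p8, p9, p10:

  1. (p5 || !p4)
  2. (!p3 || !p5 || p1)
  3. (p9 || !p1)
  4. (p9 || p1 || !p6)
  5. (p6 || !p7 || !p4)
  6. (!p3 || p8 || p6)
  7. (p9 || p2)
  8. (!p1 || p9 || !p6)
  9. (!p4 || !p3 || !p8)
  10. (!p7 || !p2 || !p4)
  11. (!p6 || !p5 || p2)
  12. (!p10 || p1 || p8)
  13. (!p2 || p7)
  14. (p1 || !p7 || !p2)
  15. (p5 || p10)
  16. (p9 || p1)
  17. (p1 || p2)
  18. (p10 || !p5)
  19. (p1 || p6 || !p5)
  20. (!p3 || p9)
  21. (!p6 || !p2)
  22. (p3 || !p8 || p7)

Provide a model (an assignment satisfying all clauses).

p1=T, p2=F, p3=F, p4=F, p5=F, p6=F, p7=T, p8=F, p9=T, p10=T

Pure literal: p4 appears only negated; assign p4 = False.
p9 occurs only positively in the remaining clauses — set p9 = True.
Set p1 = True and propagate.
Try p2 = False.
Branch on p3: take p3 = False.
For the remaining variables, p5 = False, p6 = False, p7 = True, p8 = False, p10 = True works.
Every clause has at least one true literal under this assignment.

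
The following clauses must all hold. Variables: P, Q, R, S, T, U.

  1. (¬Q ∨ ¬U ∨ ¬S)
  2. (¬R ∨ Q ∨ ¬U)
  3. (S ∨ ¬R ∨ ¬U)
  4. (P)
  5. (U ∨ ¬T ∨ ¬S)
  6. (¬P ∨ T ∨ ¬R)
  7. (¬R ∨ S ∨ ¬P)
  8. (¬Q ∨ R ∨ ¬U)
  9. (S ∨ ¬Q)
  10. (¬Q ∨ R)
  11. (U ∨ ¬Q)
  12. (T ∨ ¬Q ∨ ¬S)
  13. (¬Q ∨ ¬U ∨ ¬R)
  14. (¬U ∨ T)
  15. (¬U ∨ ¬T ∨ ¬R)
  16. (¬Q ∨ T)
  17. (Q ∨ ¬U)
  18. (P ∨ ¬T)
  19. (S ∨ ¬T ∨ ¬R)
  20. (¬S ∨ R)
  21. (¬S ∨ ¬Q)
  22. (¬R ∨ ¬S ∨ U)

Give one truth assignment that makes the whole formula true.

P=T, Q=F, R=F, S=F, T=T, U=F

Unit propagation: (P) forces P = True.
Branch on Q: take Q = False.
  then U is forced to False.
Branch on R: take R = False.
  then S is forced to False.
T is now unconstrained; take T = True.
Every clause has at least one true literal under this assignment.
Check each clause:
  1. (¬S ∨ ¬Q ∨ ¬U) — ¬U is true.
  2. (¬U ∨ Q ∨ ¬R) — ¬U is true.
  3. (¬R ∨ S ∨ ¬U) — ¬U is true.
  4. (P) — P is true.
  5. (¬S ∨ U ∨ ¬T) — ¬S is true.
  6. (T ∨ ¬R ∨ ¬P) — ¬R is true.
  7. (¬P ∨ S ∨ ¬R) — ¬R is true.
  8. (¬Q ∨ ¬U ∨ R) — ¬U is true.
  9. (¬Q ∨ S) — ¬Q is true.
  10. (¬Q ∨ R) — ¬Q is true.
  11. (U ∨ ¬Q) — ¬Q is true.
  12. (T ∨ ¬Q ∨ ¬S) — ¬S is true.
  13. (¬R ∨ ¬Q ∨ ¬U) — ¬U is true.
  14. (¬U ∨ T) — ¬U is true.
  15. (¬U ∨ ¬R ∨ ¬T) — ¬U is true.
  16. (T ∨ ¬Q) — T is true.
  17. (¬U ∨ Q) — ¬U is true.
  18. (¬T ∨ P) — P is true.
  19. (S ∨ ¬T ∨ ¬R) — ¬R is true.
  20. (R ∨ ¬S) — ¬S is true.
  21. (¬S ∨ ¬Q) — ¬S is true.
  22. (¬R ∨ ¬S ∨ U) — ¬S is true.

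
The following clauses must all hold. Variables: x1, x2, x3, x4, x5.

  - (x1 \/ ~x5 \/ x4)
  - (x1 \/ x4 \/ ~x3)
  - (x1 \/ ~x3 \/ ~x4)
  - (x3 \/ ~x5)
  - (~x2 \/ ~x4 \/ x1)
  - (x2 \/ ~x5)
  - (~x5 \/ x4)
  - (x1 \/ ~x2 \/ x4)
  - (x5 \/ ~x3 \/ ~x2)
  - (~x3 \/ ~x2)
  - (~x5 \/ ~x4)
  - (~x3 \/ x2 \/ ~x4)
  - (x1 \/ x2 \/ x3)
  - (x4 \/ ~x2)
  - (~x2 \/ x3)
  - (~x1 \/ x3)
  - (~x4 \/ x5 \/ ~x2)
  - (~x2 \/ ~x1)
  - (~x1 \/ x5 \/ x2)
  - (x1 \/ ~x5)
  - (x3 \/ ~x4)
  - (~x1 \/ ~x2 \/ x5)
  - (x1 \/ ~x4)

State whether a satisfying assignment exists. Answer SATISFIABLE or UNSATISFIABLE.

UNSATISFIABLE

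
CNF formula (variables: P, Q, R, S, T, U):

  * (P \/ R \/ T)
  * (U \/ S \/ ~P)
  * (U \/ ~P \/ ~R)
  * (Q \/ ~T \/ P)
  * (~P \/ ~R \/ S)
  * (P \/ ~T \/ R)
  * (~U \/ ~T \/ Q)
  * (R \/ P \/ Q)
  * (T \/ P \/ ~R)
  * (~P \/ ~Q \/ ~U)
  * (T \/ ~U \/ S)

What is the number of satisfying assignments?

Split on P, then R.
  P=T, R=T: remaining (Q,S,T,U) ∈ {(F,T,F,T)} — 1.
  P=T, R=F: 5 of the 16 assignments to (Q,S,T,U) work.
  P=F, R=T: remaining (Q,S,T,U) ∈ {(T,F,T,F); (T,F,T,T); (T,T,T,F); (T,T,T,T)} — 4.
  P=F, R=F: a clause becomes empty — 0.
Total: 1 + 5 + 4 + 0 = 10.

10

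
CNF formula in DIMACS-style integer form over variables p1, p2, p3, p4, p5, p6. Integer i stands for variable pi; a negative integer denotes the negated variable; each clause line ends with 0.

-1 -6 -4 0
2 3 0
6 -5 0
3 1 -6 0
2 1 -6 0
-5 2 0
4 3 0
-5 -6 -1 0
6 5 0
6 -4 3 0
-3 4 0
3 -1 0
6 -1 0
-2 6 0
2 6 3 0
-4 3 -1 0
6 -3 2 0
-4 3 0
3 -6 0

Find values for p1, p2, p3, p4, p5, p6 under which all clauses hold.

Set p1 = False and propagate.
For the remaining variables, p2 = True, p3 = True, p4 = True, p5 = True, p6 = True works.
Every clause has at least one true literal under this assignment.

p1=0  p2=1  p3=1  p4=1  p5=1  p6=1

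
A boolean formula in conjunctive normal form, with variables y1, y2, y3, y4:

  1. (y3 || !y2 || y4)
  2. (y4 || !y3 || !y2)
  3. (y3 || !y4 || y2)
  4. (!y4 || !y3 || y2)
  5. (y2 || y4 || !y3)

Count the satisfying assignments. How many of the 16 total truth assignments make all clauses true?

6

The models are:
  y1=F y2=F y3=F y4=F
  y1=F y2=T y3=F y4=T
  y1=F y2=T y3=T y4=T
  y1=T y2=F y3=F y4=F
  y1=T y2=T y3=F y4=T
  y1=T y2=T y3=T y4=T
Count: 6.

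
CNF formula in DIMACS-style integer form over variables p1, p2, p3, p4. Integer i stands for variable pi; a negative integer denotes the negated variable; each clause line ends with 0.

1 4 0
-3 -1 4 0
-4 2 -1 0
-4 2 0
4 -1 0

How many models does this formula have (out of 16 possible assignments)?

4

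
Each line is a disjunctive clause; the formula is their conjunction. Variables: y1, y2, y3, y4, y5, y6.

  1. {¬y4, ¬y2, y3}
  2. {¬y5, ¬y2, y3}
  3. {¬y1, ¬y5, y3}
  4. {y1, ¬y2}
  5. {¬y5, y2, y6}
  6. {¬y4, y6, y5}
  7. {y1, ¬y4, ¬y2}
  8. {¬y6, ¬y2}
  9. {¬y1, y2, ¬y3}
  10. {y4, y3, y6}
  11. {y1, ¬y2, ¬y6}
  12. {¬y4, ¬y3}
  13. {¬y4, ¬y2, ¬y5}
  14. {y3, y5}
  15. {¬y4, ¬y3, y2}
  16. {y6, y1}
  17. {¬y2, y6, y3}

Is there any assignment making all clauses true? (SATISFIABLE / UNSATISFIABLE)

Branch on y1: take y1 = False.
  then y2 is forced to False.
  then y6 is forced to True.
For the remaining variables, y3 = False, y4 = False, y5 = True works.
So y1=F, y2=F, y3=F, y4=F, y5=T, y6=T is a satisfying assignment.

SATISFIABLE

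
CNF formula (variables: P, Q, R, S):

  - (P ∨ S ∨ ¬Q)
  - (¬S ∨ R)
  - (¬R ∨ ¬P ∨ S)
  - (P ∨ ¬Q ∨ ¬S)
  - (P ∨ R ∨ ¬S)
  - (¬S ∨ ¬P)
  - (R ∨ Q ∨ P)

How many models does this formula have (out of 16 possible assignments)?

4

Satisfying assignments:
  P=F Q=F R=T S=F
  P=F Q=F R=T S=T
  P=T Q=F R=F S=F
  P=T Q=T R=F S=F
That's 4 in total.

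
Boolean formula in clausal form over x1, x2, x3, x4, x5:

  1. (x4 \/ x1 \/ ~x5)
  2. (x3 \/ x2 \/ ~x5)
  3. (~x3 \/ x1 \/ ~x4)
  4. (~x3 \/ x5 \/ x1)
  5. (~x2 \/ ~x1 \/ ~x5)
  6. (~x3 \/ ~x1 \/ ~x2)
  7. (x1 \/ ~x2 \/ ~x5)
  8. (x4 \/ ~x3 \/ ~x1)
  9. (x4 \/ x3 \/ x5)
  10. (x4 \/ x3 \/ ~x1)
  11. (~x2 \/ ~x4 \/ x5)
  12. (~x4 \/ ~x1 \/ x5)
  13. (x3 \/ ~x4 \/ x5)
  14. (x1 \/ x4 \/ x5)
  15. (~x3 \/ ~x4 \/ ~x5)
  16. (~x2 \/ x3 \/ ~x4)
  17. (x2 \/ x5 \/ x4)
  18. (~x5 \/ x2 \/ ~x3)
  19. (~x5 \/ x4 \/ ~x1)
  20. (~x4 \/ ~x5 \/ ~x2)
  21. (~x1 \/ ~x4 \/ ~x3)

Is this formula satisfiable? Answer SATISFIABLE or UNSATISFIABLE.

UNSATISFIABLE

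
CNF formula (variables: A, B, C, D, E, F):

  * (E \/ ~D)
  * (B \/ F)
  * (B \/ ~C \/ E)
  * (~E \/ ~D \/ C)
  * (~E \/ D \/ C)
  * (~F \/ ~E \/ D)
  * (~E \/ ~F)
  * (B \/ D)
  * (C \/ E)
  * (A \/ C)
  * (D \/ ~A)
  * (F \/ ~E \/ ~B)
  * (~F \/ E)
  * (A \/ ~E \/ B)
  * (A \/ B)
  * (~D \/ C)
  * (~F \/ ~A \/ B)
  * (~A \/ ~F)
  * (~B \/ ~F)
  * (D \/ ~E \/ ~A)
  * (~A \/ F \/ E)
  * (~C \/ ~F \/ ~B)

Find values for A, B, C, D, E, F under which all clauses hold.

A=False  B=True  C=True  D=False  E=False  F=False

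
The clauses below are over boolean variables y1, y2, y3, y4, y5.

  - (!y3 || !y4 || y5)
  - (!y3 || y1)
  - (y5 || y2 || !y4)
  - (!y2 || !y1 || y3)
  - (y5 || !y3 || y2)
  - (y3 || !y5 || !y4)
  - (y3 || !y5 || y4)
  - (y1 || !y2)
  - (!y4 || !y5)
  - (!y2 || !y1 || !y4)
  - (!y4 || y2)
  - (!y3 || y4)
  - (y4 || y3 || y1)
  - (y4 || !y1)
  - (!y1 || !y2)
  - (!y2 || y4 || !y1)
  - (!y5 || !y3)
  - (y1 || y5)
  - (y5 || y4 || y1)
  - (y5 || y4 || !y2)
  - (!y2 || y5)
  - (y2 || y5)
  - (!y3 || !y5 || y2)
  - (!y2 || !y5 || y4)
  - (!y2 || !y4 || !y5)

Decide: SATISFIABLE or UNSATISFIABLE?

y4 = True:
  propagation gives y5=False, y3=False, y2=True; an empty clause results — contradiction.
y4 = False:
  propagation gives y3=False, y5=False, y1=True; an empty clause results — contradiction.
Every branch closes, so no satisfying assignment exists.

UNSATISFIABLE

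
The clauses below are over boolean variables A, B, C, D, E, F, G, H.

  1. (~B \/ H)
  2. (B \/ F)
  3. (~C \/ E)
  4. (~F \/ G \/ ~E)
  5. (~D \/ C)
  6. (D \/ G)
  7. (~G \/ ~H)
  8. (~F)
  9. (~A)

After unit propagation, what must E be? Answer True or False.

(~F) stands alone — F = False.
In (B \/ F), F is now false; B must hold, so B = True.
In (H \/ ~B), ~B is now false; H must hold, so H = True.
(~G \/ ~H) with H = True leaves only ~G, so G = False.
(D \/ G): since G = False, the clause reduces to (D). D = True.
(~D \/ C) with D = True leaves only C, so C = True.
In (E \/ ~C), ~C is now false; E must hold, so E = True.

True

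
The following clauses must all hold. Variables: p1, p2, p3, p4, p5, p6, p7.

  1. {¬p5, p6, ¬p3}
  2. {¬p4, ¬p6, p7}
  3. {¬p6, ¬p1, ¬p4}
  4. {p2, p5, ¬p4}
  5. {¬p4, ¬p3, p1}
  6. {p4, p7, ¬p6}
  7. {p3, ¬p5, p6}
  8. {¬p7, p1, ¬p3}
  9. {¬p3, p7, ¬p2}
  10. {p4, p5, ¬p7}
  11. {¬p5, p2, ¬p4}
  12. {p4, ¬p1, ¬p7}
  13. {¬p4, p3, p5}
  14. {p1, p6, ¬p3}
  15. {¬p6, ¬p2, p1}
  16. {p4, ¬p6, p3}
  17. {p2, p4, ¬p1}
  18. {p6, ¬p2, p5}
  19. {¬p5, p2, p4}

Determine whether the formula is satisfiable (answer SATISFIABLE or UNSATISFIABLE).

SATISFIABLE

Try p1 = False.
The remaining clauses are satisfied by p2 = False, p3 = False, p4 = False, p5 = False, p6 = False, p7 = False.
Every clause has at least one true literal under this assignment.
So p1 = F, p2 = F, p3 = F, p4 = F, p5 = F, p6 = F, p7 = F is a satisfying assignment.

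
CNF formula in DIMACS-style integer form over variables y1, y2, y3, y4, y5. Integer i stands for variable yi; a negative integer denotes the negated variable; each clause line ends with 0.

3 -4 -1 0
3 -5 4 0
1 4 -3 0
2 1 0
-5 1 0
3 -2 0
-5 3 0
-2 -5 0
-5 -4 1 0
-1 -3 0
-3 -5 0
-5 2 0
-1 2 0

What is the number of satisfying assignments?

1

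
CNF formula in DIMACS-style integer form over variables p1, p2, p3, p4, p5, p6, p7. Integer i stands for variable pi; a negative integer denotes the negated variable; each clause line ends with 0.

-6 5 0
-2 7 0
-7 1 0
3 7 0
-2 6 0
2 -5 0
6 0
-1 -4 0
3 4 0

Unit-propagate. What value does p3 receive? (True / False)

Unit clause (p6) sets p6 = True.
In (~p6 | p5), ~p6 is now false; p5 must hold, so p5 = True.
In (p2 | ~p5), ~p5 is now false; p2 must hold, so p2 = True.
(p7 | ~p2): since p2 = True, the clause reduces to (p7). p7 = True.
From (~p7 | p1) and p7 = True: p1 = True.
(~p4 | ~p1): since p1 = True, the clause reduces to (~p4). p4 = False.
(p4 | p3) with p4 = False leaves only p3, so p3 = True.

True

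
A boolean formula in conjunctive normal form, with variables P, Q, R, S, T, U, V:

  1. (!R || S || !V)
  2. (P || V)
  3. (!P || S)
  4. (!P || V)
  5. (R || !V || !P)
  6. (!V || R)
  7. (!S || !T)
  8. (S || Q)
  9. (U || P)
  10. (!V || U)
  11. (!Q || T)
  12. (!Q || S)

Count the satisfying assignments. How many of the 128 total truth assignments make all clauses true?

2

The models are:
  P=0 Q=0 R=1 S=1 T=0 U=1 V=1
  P=1 Q=0 R=1 S=1 T=0 U=1 V=1
Count: 2.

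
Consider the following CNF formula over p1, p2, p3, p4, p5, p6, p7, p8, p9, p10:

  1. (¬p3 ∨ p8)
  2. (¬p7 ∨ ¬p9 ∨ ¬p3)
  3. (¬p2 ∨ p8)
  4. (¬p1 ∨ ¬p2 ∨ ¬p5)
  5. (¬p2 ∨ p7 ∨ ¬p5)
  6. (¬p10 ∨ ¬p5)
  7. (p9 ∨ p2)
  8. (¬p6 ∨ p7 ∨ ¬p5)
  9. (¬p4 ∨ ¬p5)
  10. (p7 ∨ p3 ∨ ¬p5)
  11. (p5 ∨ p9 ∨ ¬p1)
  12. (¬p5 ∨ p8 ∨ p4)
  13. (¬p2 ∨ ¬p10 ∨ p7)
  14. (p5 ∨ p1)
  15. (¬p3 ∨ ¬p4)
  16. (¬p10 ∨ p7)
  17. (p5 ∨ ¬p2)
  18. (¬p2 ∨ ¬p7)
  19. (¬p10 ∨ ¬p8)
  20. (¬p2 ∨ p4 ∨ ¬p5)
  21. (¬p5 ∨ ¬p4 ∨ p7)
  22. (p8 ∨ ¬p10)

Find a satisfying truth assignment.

p1 = T  p2 = F  p3 = F  p4 = F  p5 = F  p6 = T  p7 = F  p8 = F  p9 = T  p10 = F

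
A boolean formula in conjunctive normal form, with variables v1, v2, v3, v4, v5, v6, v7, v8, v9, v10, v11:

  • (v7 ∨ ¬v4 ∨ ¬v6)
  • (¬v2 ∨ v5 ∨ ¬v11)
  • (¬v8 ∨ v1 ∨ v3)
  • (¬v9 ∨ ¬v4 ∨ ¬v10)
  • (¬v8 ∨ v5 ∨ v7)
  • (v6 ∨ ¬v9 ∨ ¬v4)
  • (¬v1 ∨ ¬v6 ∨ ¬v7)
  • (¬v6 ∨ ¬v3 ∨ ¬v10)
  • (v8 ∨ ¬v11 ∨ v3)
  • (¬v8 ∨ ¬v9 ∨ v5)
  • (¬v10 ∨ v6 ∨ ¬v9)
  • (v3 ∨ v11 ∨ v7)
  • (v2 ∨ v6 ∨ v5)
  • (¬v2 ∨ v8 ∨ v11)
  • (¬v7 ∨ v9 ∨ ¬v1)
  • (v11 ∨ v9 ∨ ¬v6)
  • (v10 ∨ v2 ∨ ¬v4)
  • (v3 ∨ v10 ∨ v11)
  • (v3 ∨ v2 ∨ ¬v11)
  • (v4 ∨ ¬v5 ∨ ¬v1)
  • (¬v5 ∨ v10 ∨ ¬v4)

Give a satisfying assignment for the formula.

Set v1 = True and propagate.
Set v2 = True and propagate.
Branch on v3: take v3 = True.
The remaining clauses are satisfied by v4 = True, v5 = True, v6 = False, v7 = False, v8 = True, v9 = False, v10 = True, v11 = False.

v1 = T, v2 = T, v3 = T, v4 = T, v5 = T, v6 = F, v7 = F, v8 = T, v9 = F, v10 = T, v11 = F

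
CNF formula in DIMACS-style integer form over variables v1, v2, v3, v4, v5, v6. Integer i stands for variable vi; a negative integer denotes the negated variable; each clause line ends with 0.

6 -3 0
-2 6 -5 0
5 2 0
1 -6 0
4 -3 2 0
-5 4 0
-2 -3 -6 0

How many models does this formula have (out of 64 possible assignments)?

Case analysis on v2 and v6:
  v2=1, v6=1: remaining (v1,v3,v4,v5) ∈ {(1,0,0,0); (1,0,1,0); (1,0,1,1)} — 3.
  v2=1, v6=0: remaining (v1,v3,v4,v5) ∈ {(0,0,0,0); (0,0,1,0); (1,0,0,0); (1,0,1,0)} — 4.
  v2=0, v6=1: remaining (v1,v3,v4,v5) ∈ {(1,0,1,1); (1,1,1,1)} — 2.
  v2=0, v6=0: remaining (v1,v3,v4,v5) ∈ {(0,0,1,1); (1,0,1,1)} — 2.
Total: 3 + 4 + 2 + 2 = 11.

11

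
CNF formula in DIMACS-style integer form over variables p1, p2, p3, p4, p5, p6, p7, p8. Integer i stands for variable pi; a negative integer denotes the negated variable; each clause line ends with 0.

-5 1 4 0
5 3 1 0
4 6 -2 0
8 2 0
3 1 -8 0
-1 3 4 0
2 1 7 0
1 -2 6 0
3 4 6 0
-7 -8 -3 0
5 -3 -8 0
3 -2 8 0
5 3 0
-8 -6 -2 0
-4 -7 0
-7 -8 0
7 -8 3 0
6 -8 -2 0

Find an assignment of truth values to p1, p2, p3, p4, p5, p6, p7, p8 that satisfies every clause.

Branch on p1: take p1 = True.
Set p2 = True and propagate.
The remaining clauses are satisfied by p3 = True, p4 = True, p5 = False, p6 = False, p7 = False, p8 = False.
Every clause has at least one true literal under this assignment.
Check each clause:
  1. (p1 || !p5 || p4) — p1 is true.
  2. (p1 || p5 || p3) — p1 is true.
  3. (p6 || p4 || !p2) — p4 is true.
  4. (p8 || p2) — p2 is true.
  5. (!p8 || p1 || p3) — !p8 is true.
  6. (p3 || p4 || !p1) — p3 is true.
  7. (p2 || p7 || p1) — p1 is true.
  8. (!p2 || p6 || p1) — p1 is true.
  9. (p3 || p6 || p4) — p3 is true.
  10. (!p7 || !p3 || !p8) — !p8 is true.
  11. (p5 || !p3 || !p8) — !p8 is true.
  12. (!p2 || p8 || p3) — p3 is true.
  13. (p5 || p3) — p3 is true.
  14. (!p6 || !p8 || !p2) — !p8 is true.
  15. (!p7 || !p4) — !p7 is true.
  16. (!p8 || !p7) — !p8 is true.
  17. (p7 || !p8 || p3) — !p8 is true.
  18. (p6 || !p2 || !p8) — !p8 is true.

p1=1, p2=1, p3=1, p4=1, p5=0, p6=0, p7=0, p8=0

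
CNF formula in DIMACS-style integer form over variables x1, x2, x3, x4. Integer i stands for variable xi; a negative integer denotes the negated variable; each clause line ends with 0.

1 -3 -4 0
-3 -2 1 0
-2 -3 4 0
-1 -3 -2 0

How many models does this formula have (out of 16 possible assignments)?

11

Split on x3, then x1.
  x3=T, x1=T: remaining (x2,x4) ∈ {(F,F); (F,T)} — 2.
  x3=T, x1=F: remaining (x2,x4) ∈ {(F,F)} — 1.
  x3=F, x1=T: remaining (x2,x4) ∈ {(F,F); (F,T); (T,F); (T,T)} — 4.
  x3=F, x1=F: remaining (x2,x4) ∈ {(F,F); (F,T); (T,F); (T,T)} — 4.
Total: 2 + 1 + 4 + 4 = 11.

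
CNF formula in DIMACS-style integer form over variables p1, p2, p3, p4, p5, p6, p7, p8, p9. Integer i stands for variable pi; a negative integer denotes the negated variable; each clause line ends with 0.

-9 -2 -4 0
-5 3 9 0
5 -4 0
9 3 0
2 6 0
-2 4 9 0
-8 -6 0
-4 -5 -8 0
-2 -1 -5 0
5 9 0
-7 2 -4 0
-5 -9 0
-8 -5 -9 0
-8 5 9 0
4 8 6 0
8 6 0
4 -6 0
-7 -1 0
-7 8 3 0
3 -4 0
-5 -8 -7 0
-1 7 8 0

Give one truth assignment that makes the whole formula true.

p1 = False, p2 = True, p3 = True, p4 = True, p5 = True, p6 = True, p7 = True, p8 = False, p9 = False

Pure literal: p1 appears only negated; assign p1 = False.
Pure literal: p3 appears only positively; assign p3 = True.
Set p2 = True and propagate.
Set p4 = True and propagate.
  then p9 is forced to False.
  then p5 is forced to True.
  then p8 is forced to False.
  then p6 is forced to True.
p7 is now unconstrained; take p7 = True.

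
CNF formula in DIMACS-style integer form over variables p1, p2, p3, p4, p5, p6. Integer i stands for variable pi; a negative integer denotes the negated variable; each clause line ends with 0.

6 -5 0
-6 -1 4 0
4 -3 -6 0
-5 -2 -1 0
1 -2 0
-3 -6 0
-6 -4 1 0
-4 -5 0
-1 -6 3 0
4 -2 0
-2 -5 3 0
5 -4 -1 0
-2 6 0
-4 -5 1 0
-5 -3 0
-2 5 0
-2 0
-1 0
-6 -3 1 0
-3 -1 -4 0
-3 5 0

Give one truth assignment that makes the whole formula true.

The clause (~p2) is unit: p2 must be False.
Unit propagation: (~p1) forces p1 = False.
Pure literal: p3 appears only negated; assign p3 = False.
Branch on p4: take p4 = False.
Try p5 = False.
p6 is now unconstrained; take p6 = True.
Every clause has at least one true literal under this assignment.
Check each clause:
  1. (p6 | ~p5) — ~p5 is true.
  2. (~p6 | p4 | ~p1) — ~p1 is true.
  3. (~p6 | ~p3 | p4) — ~p3 is true.
  4. (~p1 | ~p2 | ~p5) — ~p5 is true.
  5. (p1 | ~p2) — ~p2 is true.
  6. (~p6 | ~p3) — ~p3 is true.
  7. (~p4 | ~p6 | p1) — ~p4 is true.
  8. (~p4 | ~p5) — ~p5 is true.
  9. (~p6 | p3 | ~p1) — ~p1 is true.
  10. (p4 | ~p2) — ~p2 is true.
  11. (p3 | ~p5 | ~p2) — ~p2 is true.
  12. (p5 | ~p4 | ~p1) — ~p4 is true.
  13. (p6 | ~p2) — p6 is true.
  14. (~p4 | p1 | ~p5) — ~p5 is true.
  15. (~p3 | ~p5) — ~p5 is true.
  16. (p5 | ~p2) — ~p2 is true.
  17. (~p2) — ~p2 is true.
  18. (~p1) — ~p1 is true.
  19. (~p3 | p1 | ~p6) — ~p3 is true.
  20. (~p1 | ~p4 | ~p3) — ~p4 is true.
  21. (~p3 | p5) — ~p3 is true.

p1=False, p2=False, p3=False, p4=False, p5=False, p6=True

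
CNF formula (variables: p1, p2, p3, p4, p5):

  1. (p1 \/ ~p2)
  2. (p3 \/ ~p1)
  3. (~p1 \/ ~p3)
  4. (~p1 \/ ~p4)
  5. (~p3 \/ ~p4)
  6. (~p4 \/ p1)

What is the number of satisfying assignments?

4

The models are:
  p1=F p2=F p3=F p4=F p5=F
  p1=F p2=F p3=F p4=F p5=T
  p1=F p2=F p3=T p4=F p5=F
  p1=F p2=F p3=T p4=F p5=T
Count: 4.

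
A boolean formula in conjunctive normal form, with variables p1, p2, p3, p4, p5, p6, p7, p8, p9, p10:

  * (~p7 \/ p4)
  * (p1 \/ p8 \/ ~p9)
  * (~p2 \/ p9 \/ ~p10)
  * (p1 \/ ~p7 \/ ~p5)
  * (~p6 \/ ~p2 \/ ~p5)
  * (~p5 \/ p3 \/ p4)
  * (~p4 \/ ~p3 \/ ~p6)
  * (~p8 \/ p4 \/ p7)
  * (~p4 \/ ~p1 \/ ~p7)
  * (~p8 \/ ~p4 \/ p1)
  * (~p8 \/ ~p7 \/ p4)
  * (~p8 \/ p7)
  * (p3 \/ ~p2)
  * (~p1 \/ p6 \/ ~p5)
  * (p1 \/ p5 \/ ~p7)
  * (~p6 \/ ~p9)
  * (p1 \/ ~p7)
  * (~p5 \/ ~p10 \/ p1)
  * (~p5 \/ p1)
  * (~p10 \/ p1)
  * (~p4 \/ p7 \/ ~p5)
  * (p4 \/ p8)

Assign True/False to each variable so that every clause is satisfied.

p1=F  p2=F  p3=T  p4=T  p5=F  p6=F  p7=F  p8=F  p9=F  p10=F

Pure literal: p2 appears only negated; assign p2 = False.
p10 occurs only negated in the remaining clauses — set p10 = False.
Branch on p1: take p1 = False.
  then p7 is forced to False.
  then p8 is forced to False.
  then p9 is forced to False.
  then p5 is forced to False.
  then p4 is forced to True.
The remaining clauses are satisfied by p3 = True, p6 = False.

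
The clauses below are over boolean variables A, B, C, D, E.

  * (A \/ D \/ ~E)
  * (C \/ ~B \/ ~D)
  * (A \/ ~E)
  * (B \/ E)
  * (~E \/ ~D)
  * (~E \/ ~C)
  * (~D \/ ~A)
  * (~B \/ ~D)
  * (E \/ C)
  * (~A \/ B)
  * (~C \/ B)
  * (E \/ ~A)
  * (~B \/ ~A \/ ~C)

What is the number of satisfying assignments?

2

The models are:
  A=F B=T C=T D=F E=F
  A=T B=T C=F D=F E=T
Count: 2.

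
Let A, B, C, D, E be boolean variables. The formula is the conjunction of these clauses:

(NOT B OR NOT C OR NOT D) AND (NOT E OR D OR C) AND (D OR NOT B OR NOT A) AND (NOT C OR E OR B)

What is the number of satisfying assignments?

17

Case analysis on B and C:
  B=1, C=1: remaining (A,D,E) ∈ {(0,0,0); (0,0,1)} — 2.
  B=1, C=0: 5 of the 8 assignments to (A,D,E) work.
  B=0, C=1: remaining (A,D,E) ∈ {(0,0,1); (0,1,1); (1,0,1); (1,1,1)} — 4.
  B=0, C=0: A free; 3 ways for (D,E) × 2^1 = 6.
Total: 2 + 5 + 4 + 6 = 17.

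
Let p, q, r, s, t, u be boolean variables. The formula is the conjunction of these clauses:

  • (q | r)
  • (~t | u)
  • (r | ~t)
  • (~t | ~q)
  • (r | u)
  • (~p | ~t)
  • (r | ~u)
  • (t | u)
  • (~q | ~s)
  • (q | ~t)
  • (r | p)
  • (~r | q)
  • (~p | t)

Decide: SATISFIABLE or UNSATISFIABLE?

s occurs only negated in the remaining clauses — set s = False.
Branch on p: take p = False.
  then r is forced to True.
  then q is forced to True.
  then t is forced to False.
  then u is forced to True.
So p = 0, q = 1, r = 1, s = 0, t = 0, u = 1 is a satisfying assignment.

SATISFIABLE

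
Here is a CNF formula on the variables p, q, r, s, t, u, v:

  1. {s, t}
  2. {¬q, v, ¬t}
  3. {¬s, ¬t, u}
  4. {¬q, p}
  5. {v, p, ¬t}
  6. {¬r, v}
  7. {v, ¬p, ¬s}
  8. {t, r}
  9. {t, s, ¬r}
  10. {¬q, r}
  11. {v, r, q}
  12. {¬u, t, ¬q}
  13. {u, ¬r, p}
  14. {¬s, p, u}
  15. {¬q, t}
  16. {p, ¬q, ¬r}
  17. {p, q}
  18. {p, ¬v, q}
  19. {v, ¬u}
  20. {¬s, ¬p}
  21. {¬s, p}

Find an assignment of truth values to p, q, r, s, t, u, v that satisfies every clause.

p=T, q=T, r=T, s=F, t=T, u=T, v=T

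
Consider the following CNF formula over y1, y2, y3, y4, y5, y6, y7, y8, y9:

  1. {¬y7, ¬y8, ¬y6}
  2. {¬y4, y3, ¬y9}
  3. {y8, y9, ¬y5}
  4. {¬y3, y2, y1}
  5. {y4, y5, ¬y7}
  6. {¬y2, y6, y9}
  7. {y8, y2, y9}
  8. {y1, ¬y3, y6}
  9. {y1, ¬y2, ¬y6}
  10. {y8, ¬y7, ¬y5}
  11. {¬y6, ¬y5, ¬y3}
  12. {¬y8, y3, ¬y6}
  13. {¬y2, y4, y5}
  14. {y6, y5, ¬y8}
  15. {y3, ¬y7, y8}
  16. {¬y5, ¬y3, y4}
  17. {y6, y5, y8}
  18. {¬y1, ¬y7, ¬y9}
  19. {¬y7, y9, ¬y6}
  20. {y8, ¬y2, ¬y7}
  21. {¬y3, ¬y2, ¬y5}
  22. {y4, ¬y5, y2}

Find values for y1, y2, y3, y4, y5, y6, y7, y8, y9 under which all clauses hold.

y7 occurs only negated in the remaining clauses — set y7 = False.
Set y1 = False and propagate.
Try y2 = True.
  then y6 is forced to False.
  then y9 is forced to True.
  then y3 is forced to False.
  then y4 is forced to False.
  then y5 is forced to True.
y8 is now unconstrained; take y8 = False.

y1=F, y2=T, y3=F, y4=F, y5=T, y6=F, y7=F, y8=F, y9=T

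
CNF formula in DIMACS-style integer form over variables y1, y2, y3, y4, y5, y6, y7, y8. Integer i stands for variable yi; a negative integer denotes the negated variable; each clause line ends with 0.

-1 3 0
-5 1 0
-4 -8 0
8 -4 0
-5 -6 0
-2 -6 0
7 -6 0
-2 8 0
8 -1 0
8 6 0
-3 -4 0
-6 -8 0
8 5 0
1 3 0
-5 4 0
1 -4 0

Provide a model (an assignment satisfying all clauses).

y1=False, y2=True, y3=True, y4=False, y5=False, y6=False, y7=True, y8=True

Check each clause:
  1. (~y1 \/ y3) — y3 is true.
  2. (~y5 \/ y1) — ~y5 is true.
  3. (~y8 \/ ~y4) — ~y4 is true.
  4. (~y4 \/ y8) — y8 is true.
  5. (~y6 \/ ~y5) — ~y6 is true.
  6. (~y2 \/ ~y6) — ~y6 is true.
  7. (~y6 \/ y7) — ~y6 is true.
  8. (~y2 \/ y8) — y8 is true.
  9. (~y1 \/ y8) — y8 is true.
  10. (y8 \/ y6) — y8 is true.
  11. (~y3 \/ ~y4) — ~y4 is true.
  12. (~y6 \/ ~y8) — ~y6 is true.
  13. (y8 \/ y5) — y8 is true.
  14. (y3 \/ y1) — y3 is true.
  15. (~y5 \/ y4) — ~y5 is true.
  16. (y1 \/ ~y4) — ~y4 is true.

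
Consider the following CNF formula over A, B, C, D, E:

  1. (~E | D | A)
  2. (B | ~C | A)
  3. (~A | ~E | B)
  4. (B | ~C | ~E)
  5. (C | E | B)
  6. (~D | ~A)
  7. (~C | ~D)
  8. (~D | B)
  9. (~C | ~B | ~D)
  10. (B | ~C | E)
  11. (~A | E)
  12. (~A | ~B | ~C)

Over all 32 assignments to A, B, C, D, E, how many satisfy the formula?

Satisfying assignments:
  A=0 B=1 C=0 D=0 E=0
  A=0 B=1 C=0 D=1 E=0
  A=0 B=1 C=0 D=1 E=1
  A=0 B=1 C=1 D=0 E=0
  A=1 B=1 C=0 D=0 E=1
Count: 5.

5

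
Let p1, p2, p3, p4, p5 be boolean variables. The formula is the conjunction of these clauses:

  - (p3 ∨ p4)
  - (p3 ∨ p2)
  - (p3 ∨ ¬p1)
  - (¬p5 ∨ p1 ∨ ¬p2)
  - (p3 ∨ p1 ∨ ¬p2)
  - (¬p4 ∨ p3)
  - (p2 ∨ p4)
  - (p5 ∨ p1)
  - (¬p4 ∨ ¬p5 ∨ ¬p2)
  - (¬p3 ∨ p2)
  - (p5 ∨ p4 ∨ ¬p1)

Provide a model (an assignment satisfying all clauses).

Branch on p1: take p1 = True.
  then p3 is forced to True.
  then p2 is forced to True.
For the remaining variables, p4 = True, p5 = False works.
Check each clause:
  1. (p3 ∨ p4) — p3 is true.
  2. (p3 ∨ p2) — p2 is true.
  3. (p3 ∨ ¬p1) — p3 is true.
  4. (¬p2 ∨ p1 ∨ ¬p5) — p1 is true.
  5. (p3 ∨ p1 ∨ ¬p2) — p1 is true.
  6. (¬p4 ∨ p3) — p3 is true.
  7. (p4 ∨ p2) — p2 is true.
  8. (p1 ∨ p5) — p1 is true.
  9. (¬p2 ∨ ¬p4 ∨ ¬p5) — ¬p5 is true.
  10. (p2 ∨ ¬p3) — p2 is true.
  11. (¬p1 ∨ p4 ∨ p5) — p4 is true.

p1=T  p2=T  p3=T  p4=T  p5=F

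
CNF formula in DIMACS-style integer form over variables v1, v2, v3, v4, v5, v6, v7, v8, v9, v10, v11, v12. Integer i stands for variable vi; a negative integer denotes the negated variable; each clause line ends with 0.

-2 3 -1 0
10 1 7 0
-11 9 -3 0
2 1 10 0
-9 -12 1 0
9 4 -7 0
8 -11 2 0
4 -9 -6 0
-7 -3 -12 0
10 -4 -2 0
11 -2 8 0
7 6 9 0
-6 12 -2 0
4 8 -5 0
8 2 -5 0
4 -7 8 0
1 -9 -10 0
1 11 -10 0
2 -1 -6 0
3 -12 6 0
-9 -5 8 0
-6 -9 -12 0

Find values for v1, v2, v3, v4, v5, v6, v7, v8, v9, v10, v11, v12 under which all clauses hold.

v1=T, v2=F, v3=T, v4=F, v5=F, v6=F, v7=T, v8=T, v9=T, v10=F, v11=F, v12=F

v5 occurs only negated in the remaining clauses — set v5 = False.
v8 occurs only positively in the remaining clauses — set v8 = True.
Set v1 = True and propagate.
Branch on v2: take v2 = False.
  then v6 is forced to False.
Branch on v3: take v3 = True.
The remaining clauses are satisfied by v4 = False, v7 = True, v9 = True, v10 = False, v11 = False, v12 = False.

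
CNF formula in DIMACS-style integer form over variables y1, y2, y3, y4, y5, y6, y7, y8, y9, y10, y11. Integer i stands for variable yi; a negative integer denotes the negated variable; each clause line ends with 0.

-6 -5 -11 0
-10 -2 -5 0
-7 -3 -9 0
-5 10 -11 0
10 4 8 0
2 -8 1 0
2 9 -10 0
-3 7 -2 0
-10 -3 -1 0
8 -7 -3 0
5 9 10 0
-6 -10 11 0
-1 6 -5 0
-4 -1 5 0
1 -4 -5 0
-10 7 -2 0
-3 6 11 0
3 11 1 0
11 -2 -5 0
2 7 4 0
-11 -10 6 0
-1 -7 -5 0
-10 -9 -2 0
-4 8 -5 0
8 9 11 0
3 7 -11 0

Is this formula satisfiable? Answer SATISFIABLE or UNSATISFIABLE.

Try y1 = True.
Try y2 = False.
The remaining clauses are satisfied by y3 = False, y4 = False, y5 = False, y6 = True, y7 = True, y8 = True, y9 = True, y10 = False, y11 = True.
So y1=True, y2=False, y3=False, y4=False, y5=False, y6=True, y7=True, y8=True, y9=True, y10=False, y11=True is a satisfying assignment.

SATISFIABLE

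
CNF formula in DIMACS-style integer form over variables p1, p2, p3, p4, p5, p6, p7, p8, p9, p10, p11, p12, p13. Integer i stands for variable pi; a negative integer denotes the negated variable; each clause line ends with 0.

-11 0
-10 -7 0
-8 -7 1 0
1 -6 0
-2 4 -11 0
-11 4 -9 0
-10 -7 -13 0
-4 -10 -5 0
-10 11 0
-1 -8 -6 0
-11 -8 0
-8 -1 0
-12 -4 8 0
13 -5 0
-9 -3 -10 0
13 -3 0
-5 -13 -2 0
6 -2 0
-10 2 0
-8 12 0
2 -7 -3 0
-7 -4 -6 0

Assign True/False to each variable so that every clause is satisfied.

p1 = F, p2 = F, p3 = F, p4 = T, p5 = F, p6 = F, p7 = T, p8 = F, p9 = T, p10 = F, p11 = F, p12 = F, p13 = T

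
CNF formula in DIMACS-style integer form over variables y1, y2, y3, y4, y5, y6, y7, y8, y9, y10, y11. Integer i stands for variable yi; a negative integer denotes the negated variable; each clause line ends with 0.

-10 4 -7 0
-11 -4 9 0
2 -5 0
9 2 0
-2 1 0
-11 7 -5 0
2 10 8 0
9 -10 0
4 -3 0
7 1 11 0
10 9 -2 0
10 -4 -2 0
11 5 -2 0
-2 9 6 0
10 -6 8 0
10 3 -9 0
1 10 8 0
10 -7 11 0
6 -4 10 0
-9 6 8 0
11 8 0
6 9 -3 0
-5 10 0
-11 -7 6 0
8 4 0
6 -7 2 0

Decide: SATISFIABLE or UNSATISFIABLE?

SATISFIABLE

y1 occurs only positively in the remaining clauses — set y1 = True.
y8 occurs only positively in the remaining clauses — set y8 = True.
Try y2 = False.
  then y5 is forced to False.
  then y9 is forced to True.
The remaining clauses are satisfied by y3 = False, y4 = True, y6 = False, y7 = False, y10 = True, y11 = True.
Every clause has at least one true literal under this assignment.
So y1=True, y2=False, y3=False, y4=True, y5=False, y6=False, y7=False, y8=True, y9=True, y10=True, y11=True is a satisfying assignment.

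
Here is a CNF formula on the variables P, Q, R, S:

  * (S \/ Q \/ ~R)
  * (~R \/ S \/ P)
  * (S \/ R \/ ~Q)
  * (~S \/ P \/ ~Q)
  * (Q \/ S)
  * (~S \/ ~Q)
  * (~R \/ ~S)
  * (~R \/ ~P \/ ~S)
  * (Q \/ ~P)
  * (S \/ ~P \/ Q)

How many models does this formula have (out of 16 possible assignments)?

2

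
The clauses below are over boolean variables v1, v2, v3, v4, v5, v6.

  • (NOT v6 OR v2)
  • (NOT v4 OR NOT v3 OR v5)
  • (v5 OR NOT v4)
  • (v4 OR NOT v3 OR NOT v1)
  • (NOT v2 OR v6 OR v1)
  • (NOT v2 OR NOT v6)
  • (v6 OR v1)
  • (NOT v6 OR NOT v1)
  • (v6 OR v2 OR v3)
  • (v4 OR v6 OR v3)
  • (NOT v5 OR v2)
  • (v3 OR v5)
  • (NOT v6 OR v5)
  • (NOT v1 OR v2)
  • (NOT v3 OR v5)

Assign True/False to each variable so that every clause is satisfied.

Try v1 = True.
  then v6 is forced to False.
  then v2 is forced to True.
For the remaining variables, v3 = False, v4 = True, v5 = True works.

v1 = T, v2 = T, v3 = F, v4 = T, v5 = T, v6 = F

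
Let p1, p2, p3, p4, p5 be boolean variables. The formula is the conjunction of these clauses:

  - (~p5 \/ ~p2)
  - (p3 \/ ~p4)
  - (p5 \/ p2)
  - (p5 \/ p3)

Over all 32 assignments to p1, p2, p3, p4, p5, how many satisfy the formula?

10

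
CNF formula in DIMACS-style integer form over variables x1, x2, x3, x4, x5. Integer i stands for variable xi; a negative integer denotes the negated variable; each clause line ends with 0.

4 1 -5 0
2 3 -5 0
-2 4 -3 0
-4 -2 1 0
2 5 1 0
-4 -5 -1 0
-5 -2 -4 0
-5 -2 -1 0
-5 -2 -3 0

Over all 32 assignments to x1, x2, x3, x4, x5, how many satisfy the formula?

Case analysis on x2 and x5:
  x2=1, x5=1: a clause becomes empty — 0.
  x2=1, x5=0: remaining (x1,x3,x4) ∈ {(0,0,0); (1,0,0); (1,0,1); (1,1,1)} — 4.
  x2=0, x5=1: remaining (x1,x3,x4) ∈ {(0,1,1); (1,1,0)} — 2.
  x2=0, x5=0: remaining (x1,x3,x4) ∈ {(1,0,0); (1,0,1); (1,1,0); (1,1,1)} — 4.
Total: 0 + 4 + 2 + 4 = 10.

10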